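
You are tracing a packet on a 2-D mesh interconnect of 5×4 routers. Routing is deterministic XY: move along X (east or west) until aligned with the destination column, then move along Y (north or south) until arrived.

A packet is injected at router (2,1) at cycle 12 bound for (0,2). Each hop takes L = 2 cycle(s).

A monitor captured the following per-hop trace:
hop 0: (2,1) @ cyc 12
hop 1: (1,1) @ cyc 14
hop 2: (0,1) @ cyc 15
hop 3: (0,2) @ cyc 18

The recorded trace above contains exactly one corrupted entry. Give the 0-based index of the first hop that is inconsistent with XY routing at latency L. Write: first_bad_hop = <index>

hop 1: step (-1,+0), +2 cyc — ok
hop 2: step (-1,+0), +1 cyc — BAD: Δcyc=1≠L

first_bad_hop = 2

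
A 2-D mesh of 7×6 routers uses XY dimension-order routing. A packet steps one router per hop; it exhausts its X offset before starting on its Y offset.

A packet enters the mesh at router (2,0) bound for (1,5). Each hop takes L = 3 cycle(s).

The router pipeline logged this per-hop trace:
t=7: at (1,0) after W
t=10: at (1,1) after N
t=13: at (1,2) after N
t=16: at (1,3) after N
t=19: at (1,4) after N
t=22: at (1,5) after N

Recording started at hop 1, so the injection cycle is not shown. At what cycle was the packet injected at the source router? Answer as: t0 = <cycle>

cyc[1] = 7 and cyc[k] = t0 + k·L for every k.
Therefore t0 = 7 − L = 4.

t0 = 4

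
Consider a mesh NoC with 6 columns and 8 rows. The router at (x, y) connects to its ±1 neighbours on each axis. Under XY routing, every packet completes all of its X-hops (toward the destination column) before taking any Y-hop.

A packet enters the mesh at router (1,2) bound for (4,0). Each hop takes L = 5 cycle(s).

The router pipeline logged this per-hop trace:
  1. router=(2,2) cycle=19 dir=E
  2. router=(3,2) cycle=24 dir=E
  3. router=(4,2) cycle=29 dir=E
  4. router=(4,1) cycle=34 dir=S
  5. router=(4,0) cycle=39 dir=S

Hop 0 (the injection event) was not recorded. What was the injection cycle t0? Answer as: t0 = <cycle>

cyc[1] = 19 and cyc[k] = t0 + k·L for every k.
t0 = cyc[1] − L = 19 − 5 = 14.

t0 = 14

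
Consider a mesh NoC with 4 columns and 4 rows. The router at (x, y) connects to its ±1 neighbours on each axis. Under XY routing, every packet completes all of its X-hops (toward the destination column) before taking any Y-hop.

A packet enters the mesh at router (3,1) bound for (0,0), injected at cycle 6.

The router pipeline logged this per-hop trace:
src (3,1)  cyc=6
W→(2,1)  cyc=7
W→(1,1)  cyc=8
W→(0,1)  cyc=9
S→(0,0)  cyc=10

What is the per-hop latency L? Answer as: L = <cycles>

L = 1

cyc[1] − cyc[0] = 7 − 6 = 1.
One hop costs L cycles, so L = 1.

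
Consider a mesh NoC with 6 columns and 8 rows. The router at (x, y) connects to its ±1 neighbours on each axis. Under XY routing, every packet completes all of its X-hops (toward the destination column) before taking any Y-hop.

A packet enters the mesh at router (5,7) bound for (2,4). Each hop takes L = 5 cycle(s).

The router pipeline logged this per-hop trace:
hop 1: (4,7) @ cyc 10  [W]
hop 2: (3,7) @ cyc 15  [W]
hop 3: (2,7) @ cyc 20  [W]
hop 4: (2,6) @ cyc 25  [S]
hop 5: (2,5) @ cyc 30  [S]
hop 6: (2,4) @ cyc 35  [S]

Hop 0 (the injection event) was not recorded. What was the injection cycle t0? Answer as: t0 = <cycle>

At hop 1 the cycle is 10; in general cyc_k = t0 + kL.
So t0 = 10 − 1·5 = 5.

t0 = 5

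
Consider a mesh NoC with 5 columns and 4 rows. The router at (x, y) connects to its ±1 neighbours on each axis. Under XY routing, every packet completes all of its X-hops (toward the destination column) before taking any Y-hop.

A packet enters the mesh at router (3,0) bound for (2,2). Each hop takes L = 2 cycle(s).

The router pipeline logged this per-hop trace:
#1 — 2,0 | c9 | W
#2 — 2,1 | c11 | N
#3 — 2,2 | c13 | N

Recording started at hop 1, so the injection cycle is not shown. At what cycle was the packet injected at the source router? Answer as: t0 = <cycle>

cyc[1] = 9 and cyc[k] = t0 + k·L for every k.
t0 = cyc[1] − L = 9 − 2 = 7.

t0 = 7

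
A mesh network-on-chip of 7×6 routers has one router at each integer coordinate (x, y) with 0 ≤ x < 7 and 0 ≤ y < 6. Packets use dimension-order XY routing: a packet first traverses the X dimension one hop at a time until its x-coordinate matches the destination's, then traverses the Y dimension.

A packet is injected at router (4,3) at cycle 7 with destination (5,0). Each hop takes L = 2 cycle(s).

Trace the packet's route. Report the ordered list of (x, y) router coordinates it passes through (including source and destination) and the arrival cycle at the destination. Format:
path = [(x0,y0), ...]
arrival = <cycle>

#0 — 4,3 | c7
#1 — 5,3 | c9 | E
#2 — 5,2 | c11 | S
#3 — 5,1 | c13 | S
#4 — 5,0 | c15 | S

path = [(4,3), (5,3), (5,2), (5,1), (5,0)]
arrival = 15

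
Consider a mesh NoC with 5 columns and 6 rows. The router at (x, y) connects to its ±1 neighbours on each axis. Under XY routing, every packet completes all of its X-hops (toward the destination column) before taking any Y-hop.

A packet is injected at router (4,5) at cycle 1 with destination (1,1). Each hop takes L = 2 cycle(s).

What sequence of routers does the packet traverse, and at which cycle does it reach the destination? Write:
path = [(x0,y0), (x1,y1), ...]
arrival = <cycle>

t=1: at (4,5)
t=3: at (3,5) after W
t=5: at (2,5) after W
t=7: at (1,5) after W
t=9: at (1,4) after S
t=11: at (1,3) after S
t=13: at (1,2) after S
t=15: at (1,1) after S

path = [(4,5), (3,5), (2,5), (1,5), (1,4), (1,3), (1,2), (1,1)]
arrival = 15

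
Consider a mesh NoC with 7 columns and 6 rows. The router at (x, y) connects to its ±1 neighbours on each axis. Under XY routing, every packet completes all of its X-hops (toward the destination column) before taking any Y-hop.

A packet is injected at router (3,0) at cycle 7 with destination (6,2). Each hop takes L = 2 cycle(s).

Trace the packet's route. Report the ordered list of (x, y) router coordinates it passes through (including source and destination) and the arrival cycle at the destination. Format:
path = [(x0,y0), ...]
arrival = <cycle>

#0 — 3,0 | c7
#1 — 4,0 | c9 | E
#2 — 5,0 | c11 | E
#3 — 6,0 | c13 | E
#4 — 6,1 | c15 | N
#5 — 6,2 | c17 | N

path = [(3,0), (4,0), (5,0), (6,0), (6,1), (6,2)]
arrival = 17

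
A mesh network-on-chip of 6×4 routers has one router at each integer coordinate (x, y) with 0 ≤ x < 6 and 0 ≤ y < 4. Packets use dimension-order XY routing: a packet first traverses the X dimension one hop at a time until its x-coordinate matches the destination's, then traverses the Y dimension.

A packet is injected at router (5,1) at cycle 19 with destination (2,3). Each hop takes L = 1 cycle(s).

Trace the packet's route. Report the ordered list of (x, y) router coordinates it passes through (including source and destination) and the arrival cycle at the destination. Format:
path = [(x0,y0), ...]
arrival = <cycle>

path = [(5,1), (4,1), (3,1), (2,1), (2,2), (2,3)]
arrival = 24

#0 — 5,1 | c19
#1 — 4,1 | c20 | W
#2 — 3,1 | c21 | W
#3 — 2,1 | c22 | W
#4 — 2,2 | c23 | N
#5 — 2,3 | c24 | N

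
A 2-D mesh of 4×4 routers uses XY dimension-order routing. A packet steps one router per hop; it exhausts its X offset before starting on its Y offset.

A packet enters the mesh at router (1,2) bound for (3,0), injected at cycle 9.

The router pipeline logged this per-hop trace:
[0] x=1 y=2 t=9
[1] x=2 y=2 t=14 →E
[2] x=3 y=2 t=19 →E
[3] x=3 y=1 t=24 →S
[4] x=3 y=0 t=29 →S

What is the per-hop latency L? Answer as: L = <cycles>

L = 5

From hop 0 (9) to hop 1 (14): +5 cycles.
Per-hop latency L = Δcyc = 5.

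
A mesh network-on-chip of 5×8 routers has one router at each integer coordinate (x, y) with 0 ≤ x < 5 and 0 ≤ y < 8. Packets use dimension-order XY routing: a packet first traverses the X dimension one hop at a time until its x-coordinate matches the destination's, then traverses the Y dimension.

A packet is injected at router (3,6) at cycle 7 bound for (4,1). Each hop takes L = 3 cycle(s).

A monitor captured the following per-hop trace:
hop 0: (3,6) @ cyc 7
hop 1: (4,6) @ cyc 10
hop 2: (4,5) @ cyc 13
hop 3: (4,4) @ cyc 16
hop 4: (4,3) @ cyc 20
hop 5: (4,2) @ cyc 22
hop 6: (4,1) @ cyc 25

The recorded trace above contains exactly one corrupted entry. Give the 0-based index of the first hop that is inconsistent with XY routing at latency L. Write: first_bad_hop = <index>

  1: Δx=+1 Δy=+0 Δt=3 [ok]
  2: Δx=+0 Δy=-1 Δt=3 [ok]
  3: Δx=+0 Δy=-1 Δt=3 [ok]
  4: Δx=+0 Δy=-1 Δt=4 [BAD: Δcyc=4≠L]

first_bad_hop = 4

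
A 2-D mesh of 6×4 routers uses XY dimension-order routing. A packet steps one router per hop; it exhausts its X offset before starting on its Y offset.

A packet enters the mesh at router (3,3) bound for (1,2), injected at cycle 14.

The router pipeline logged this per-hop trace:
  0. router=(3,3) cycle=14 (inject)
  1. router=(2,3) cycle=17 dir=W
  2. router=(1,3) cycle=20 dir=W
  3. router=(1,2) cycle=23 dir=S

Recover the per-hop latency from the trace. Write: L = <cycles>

From hop 0 (14) to hop 1 (17): +3 cycles.
Per-hop latency L = Δcyc = 3.

L = 3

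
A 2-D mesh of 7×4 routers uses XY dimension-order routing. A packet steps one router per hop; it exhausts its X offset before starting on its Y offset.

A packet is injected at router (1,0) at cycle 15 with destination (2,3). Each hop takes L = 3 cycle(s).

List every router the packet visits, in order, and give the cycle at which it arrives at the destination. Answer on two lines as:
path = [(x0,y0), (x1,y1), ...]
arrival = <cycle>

path = [(1,0), (2,0), (2,1), (2,2), (2,3)]
arrival = 27

#0 — 1,0 | c15
#1 — 2,0 | c18 | E
#2 — 2,1 | c21 | N
#3 — 2,2 | c24 | N
#4 — 2,3 | c27 | N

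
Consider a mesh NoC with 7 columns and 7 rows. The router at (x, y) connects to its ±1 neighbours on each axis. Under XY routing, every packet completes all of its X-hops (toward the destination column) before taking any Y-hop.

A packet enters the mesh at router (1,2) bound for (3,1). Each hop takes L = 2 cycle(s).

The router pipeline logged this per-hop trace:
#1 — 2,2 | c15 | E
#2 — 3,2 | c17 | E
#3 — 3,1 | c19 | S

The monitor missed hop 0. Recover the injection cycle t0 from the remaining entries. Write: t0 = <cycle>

The first recorded entry is hop 1 at cycle 15.
t0 = cyc[1] − L = 15 − 2 = 13.

t0 = 13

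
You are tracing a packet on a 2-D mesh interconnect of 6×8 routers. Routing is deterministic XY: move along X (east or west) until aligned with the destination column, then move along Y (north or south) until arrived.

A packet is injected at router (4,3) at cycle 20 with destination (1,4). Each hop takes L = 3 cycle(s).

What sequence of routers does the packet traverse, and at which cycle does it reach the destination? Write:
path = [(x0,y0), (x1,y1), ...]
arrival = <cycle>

path = [(4,3), (3,3), (2,3), (1,3), (1,4)]
arrival = 32

[0] x=4 y=3 t=20
[1] x=3 y=3 t=23 →W
[2] x=2 y=3 t=26 →W
[3] x=1 y=3 t=29 →W
[4] x=1 y=4 t=32 →N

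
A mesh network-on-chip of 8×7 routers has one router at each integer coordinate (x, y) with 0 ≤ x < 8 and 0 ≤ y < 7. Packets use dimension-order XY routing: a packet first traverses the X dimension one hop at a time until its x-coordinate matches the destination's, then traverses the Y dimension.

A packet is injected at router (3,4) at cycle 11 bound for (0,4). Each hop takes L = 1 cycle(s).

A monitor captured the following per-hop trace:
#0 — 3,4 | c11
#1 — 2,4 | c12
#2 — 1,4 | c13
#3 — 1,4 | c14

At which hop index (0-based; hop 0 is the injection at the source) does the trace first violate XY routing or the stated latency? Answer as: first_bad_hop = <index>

check 1→ d=(-1,0) cyc+1: ok
check 2→ d=(-1,0) cyc+1: ok
check 3→ d=(0,0) cyc+1: BAD: non-unit step

first_bad_hop = 3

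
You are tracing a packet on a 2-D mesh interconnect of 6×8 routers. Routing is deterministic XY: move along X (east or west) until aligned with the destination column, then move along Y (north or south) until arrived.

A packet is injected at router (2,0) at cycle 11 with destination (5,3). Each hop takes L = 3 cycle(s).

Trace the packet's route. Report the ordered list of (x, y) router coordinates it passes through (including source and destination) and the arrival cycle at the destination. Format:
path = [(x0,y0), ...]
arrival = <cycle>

t=11: at (2,0)
t=14: at (3,0) after E
t=17: at (4,0) after E
t=20: at (5,0) after E
t=23: at (5,1) after N
t=26: at (5,2) after N
t=29: at (5,3) after N

path = [(2,0), (3,0), (4,0), (5,0), (5,1), (5,2), (5,3)]
arrival = 29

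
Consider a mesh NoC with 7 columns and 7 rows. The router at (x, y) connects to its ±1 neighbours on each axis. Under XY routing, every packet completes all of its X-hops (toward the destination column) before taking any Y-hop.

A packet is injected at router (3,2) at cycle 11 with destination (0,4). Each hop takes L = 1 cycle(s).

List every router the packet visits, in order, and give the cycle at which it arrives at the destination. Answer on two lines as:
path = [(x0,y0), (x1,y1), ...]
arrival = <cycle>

#0 — 3,2 | c11
#1 — 2,2 | c12 | W
#2 — 1,2 | c13 | W
#3 — 0,2 | c14 | W
#4 — 0,3 | c15 | N
#5 — 0,4 | c16 | N

path = [(3,2), (2,2), (1,2), (0,2), (0,3), (0,4)]
arrival = 16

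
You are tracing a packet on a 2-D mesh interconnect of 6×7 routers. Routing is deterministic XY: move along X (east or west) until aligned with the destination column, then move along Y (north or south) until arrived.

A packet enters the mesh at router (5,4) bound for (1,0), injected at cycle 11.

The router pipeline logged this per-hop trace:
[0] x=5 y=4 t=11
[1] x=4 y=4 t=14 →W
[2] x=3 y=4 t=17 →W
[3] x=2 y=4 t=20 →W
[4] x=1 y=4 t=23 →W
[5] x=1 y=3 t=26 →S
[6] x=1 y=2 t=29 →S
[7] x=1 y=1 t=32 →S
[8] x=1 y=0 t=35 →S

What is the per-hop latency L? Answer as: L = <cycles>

Δcyc across hop 0→1: 14 − 11 = 3.
Per-hop latency L = Δcyc = 3.

L = 3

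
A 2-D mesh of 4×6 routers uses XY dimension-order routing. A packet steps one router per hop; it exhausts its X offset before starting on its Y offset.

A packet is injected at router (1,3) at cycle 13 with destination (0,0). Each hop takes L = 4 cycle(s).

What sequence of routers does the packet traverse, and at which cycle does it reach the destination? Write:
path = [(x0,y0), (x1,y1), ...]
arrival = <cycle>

[0] x=1 y=3 t=13
[1] x=0 y=3 t=17 →W
[2] x=0 y=2 t=21 →S
[3] x=0 y=1 t=25 →S
[4] x=0 y=0 t=29 →S

path = [(1,3), (0,3), (0,2), (0,1), (0,0)]
arrival = 29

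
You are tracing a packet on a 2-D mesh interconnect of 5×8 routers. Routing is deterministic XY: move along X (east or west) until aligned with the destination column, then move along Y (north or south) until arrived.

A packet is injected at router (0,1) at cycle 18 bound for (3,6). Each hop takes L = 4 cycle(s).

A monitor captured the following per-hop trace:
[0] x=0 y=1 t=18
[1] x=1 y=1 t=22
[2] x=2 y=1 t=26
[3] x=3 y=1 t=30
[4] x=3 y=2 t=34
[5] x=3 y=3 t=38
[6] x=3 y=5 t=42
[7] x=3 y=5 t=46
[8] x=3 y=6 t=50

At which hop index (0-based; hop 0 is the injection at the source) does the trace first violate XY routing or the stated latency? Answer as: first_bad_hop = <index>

first_bad_hop = 6

hop 1: step (+1,+0), +4 cyc — ok
hop 2: step (+1,+0), +4 cyc — ok
hop 3: step (+1,+0), +4 cyc — ok
hop 4: step (+0,+1), +4 cyc — ok
hop 5: step (+0,+1), +4 cyc — ok
hop 6: step (+0,+2), +4 cyc — BAD: non-unit step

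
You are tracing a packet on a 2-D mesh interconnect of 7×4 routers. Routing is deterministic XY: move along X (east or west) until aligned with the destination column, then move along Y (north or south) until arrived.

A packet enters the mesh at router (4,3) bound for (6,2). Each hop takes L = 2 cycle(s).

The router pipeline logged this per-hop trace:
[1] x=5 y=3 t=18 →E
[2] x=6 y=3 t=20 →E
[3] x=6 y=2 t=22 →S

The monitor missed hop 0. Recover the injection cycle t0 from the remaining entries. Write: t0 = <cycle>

t0 = 16

The first recorded entry is hop 1 at cycle 18.
Therefore t0 = 18 − L = 16.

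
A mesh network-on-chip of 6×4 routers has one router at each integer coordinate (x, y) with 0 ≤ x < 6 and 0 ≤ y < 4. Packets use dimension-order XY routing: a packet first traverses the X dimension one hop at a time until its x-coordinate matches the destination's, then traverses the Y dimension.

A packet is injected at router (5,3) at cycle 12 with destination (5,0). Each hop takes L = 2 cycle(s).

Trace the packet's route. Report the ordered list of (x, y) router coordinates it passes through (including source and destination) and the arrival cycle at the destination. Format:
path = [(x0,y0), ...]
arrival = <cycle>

  0. router=(5,3) cycle=12 (inject)
  1. router=(5,2) cycle=14 dir=S
  2. router=(5,1) cycle=16 dir=S
  3. router=(5,0) cycle=18 dir=S

path = [(5,3), (5,2), (5,1), (5,0)]
arrival = 18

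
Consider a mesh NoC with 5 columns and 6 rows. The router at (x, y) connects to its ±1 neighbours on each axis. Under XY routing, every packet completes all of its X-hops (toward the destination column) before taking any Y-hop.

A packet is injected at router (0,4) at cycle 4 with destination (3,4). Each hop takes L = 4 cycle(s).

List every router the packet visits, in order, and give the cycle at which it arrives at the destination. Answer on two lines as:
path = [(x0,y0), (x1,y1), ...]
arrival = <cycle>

  0. router=(0,4) cycle=4 (inject)
  1. router=(1,4) cycle=8 dir=E
  2. router=(2,4) cycle=12 dir=E
  3. router=(3,4) cycle=16 dir=E

path = [(0,4), (1,4), (2,4), (3,4)]
arrival = 16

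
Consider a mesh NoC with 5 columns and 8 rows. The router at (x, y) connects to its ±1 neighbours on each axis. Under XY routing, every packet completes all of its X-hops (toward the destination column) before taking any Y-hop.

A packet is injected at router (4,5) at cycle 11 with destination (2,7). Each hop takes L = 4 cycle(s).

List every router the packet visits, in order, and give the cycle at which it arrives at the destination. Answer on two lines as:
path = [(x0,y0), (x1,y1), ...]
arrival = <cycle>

path = [(4,5), (3,5), (2,5), (2,6), (2,7)]
arrival = 27

  0. router=(4,5) cycle=11 (inject)
  1. router=(3,5) cycle=15 dir=W
  2. router=(2,5) cycle=19 dir=W
  3. router=(2,6) cycle=23 dir=N
  4. router=(2,7) cycle=27 dir=N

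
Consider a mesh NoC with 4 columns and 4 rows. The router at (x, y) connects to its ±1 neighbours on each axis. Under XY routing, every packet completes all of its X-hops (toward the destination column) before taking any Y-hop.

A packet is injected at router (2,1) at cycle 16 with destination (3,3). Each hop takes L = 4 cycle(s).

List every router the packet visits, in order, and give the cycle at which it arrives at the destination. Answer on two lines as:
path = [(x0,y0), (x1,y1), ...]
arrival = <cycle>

hop 0: (2,1) @ cyc 16
hop 1: (3,1) @ cyc 20  [E]
hop 2: (3,2) @ cyc 24  [N]
hop 3: (3,3) @ cyc 28  [N]

path = [(2,1), (3,1), (3,2), (3,3)]
arrival = 28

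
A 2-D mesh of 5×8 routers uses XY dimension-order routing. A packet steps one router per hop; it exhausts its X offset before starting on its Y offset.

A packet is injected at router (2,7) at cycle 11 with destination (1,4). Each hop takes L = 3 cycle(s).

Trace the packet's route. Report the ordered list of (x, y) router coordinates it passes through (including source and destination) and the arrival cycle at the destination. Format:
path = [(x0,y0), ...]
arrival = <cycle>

hop 0: (2,7) @ cyc 11
hop 1: (1,7) @ cyc 14  [W]
hop 2: (1,6) @ cyc 17  [S]
hop 3: (1,5) @ cyc 20  [S]
hop 4: (1,4) @ cyc 23  [S]

path = [(2,7), (1,7), (1,6), (1,5), (1,4)]
arrival = 23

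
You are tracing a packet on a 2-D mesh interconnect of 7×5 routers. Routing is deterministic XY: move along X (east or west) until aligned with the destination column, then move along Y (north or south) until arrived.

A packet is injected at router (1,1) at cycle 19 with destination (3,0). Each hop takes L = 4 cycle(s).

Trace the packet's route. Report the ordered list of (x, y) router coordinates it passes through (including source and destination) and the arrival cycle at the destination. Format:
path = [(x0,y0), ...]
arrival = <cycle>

#0 — 1,1 | c19
#1 — 2,1 | c23 | E
#2 — 3,1 | c27 | E
#3 — 3,0 | c31 | S

path = [(1,1), (2,1), (3,1), (3,0)]
arrival = 31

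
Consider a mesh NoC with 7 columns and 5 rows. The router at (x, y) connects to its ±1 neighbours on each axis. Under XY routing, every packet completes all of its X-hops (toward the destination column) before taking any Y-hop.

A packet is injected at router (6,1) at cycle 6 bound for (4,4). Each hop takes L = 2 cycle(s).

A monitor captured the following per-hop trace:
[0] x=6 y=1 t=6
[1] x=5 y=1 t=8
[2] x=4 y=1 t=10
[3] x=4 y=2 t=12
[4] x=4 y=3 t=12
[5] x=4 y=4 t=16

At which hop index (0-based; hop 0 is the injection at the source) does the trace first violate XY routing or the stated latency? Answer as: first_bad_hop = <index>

first_bad_hop = 4

hop 1: step (-1,+0), +2 cyc — ok
hop 2: step (-1,+0), +2 cyc — ok
hop 3: step (+0,+1), +2 cyc — ok
hop 4: step (+0,+1), +0 cyc — BAD: Δcyc=0≠L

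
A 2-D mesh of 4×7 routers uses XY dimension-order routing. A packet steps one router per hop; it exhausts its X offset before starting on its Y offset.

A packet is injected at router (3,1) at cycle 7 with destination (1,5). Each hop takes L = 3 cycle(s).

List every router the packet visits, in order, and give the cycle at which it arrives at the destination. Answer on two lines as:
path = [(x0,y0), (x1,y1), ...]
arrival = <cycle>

path = [(3,1), (2,1), (1,1), (1,2), (1,3), (1,4), (1,5)]
arrival = 25

t=7: at (3,1)
t=10: at (2,1) after W
t=13: at (1,1) after W
t=16: at (1,2) after N
t=19: at (1,3) after N
t=22: at (1,4) after N
t=25: at (1,5) after N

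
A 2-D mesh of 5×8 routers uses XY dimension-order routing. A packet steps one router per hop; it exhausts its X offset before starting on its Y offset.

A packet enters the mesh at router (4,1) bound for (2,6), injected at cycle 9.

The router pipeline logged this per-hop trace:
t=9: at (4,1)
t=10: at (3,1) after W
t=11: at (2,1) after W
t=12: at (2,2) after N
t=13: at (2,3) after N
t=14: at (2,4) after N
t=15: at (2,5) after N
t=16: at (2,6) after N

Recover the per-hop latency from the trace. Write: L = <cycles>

From hop 0 (9) to hop 1 (10): +1 cycles.
Per-hop latency L = Δcyc = 1.

L = 1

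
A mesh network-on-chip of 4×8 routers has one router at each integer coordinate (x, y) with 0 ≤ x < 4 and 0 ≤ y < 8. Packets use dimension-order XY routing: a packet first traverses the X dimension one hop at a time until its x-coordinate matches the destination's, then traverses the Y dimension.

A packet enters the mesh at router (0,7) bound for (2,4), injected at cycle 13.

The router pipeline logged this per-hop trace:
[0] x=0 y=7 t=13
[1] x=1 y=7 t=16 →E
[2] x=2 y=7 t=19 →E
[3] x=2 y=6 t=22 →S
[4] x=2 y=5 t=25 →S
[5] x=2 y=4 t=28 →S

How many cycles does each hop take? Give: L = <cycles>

From hop 0 (13) to hop 1 (16): +3 cycles.
That increment is L by definition: L = 3.

L = 3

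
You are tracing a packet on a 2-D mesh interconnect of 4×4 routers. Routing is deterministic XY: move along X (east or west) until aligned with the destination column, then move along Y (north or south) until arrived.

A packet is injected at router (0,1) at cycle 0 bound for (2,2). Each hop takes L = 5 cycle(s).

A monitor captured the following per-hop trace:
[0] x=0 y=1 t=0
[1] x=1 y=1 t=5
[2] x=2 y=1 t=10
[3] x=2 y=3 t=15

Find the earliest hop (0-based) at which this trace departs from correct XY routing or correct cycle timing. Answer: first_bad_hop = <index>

first_bad_hop = 3

  1: Δx=+1 Δy=+0 Δt=5 [ok]
  2: Δx=+1 Δy=+0 Δt=5 [ok]
  3: Δx=+0 Δy=+2 Δt=5 [BAD: non-unit step]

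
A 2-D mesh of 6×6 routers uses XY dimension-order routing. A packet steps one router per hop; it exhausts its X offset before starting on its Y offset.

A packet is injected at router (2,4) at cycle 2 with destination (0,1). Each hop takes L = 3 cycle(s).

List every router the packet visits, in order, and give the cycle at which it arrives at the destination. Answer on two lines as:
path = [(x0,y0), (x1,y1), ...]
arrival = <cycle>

  0. router=(2,4) cycle=2 (inject)
  1. router=(1,4) cycle=5 dir=W
  2. router=(0,4) cycle=8 dir=W
  3. router=(0,3) cycle=11 dir=S
  4. router=(0,2) cycle=14 dir=S
  5. router=(0,1) cycle=17 dir=S

path = [(2,4), (1,4), (0,4), (0,3), (0,2), (0,1)]
arrival = 17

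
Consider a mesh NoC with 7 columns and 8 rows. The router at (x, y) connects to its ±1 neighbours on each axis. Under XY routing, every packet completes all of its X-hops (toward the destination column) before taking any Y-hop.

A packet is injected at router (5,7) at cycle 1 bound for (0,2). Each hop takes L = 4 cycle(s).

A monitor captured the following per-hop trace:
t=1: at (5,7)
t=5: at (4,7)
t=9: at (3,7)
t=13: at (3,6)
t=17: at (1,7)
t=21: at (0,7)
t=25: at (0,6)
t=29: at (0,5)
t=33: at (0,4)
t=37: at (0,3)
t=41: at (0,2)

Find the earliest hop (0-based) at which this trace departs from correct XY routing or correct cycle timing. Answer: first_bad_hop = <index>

first_bad_hop = 3

  1: Δx=-1 Δy=+0 Δt=4 [ok]
  2: Δx=-1 Δy=+0 Δt=4 [ok]
  3: Δx=+0 Δy=-1 Δt=4 [BAD: Y-move but x=3≠0]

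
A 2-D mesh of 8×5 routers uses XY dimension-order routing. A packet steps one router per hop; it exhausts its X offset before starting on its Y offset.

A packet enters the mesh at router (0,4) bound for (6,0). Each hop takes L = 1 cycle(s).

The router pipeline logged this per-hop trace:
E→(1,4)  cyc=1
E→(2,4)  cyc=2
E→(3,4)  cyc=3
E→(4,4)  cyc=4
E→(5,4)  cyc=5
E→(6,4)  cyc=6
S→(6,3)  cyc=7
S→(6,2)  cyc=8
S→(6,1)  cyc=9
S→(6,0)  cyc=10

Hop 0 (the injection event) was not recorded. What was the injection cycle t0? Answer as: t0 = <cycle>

t0 = 0

The first recorded entry is hop 1 at cycle 1.
t0 = cyc[1] − L = 1 − 1 = 0.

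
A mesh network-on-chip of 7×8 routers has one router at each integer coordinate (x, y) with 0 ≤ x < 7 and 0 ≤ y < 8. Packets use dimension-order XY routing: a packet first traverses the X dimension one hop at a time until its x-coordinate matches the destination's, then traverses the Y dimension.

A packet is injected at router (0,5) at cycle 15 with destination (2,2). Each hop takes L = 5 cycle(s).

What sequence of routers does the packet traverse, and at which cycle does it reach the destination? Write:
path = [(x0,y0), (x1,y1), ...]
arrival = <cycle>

path = [(0,5), (1,5), (2,5), (2,4), (2,3), (2,2)]
arrival = 40

t=15: at (0,5)
t=20: at (1,5) after E
t=25: at (2,5) after E
t=30: at (2,4) after S
t=35: at (2,3) after S
t=40: at (2,2) after S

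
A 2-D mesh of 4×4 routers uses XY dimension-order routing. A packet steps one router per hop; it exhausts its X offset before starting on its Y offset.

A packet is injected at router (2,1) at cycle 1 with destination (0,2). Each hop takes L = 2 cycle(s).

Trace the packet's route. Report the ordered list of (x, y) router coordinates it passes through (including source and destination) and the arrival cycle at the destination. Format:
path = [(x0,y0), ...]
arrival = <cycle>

hop 0: (2,1) @ cyc 1
hop 1: (1,1) @ cyc 3  [W]
hop 2: (0,1) @ cyc 5  [W]
hop 3: (0,2) @ cyc 7  [N]

path = [(2,1), (1,1), (0,1), (0,2)]
arrival = 7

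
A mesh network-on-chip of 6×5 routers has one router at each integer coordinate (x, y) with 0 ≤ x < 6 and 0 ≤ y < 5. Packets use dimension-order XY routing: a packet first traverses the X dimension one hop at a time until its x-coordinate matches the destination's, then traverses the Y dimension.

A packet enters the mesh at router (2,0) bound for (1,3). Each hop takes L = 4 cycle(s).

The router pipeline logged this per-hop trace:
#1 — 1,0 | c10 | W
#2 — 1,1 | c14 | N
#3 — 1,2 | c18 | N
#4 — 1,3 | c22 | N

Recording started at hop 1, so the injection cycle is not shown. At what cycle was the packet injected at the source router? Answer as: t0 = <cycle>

The first recorded entry is hop 1 at cycle 10.
Therefore t0 = 10 − L = 6.

t0 = 6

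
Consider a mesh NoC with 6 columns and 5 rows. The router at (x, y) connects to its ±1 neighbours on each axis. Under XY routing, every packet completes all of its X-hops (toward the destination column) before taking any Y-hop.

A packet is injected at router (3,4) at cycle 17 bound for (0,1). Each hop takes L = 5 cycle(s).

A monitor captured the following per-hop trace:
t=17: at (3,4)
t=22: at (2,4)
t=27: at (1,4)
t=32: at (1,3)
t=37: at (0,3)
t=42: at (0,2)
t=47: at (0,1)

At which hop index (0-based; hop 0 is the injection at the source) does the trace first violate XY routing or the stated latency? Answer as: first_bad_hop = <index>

first_bad_hop = 3

  1: Δx=-1 Δy=+0 Δt=5 [ok]
  2: Δx=-1 Δy=+0 Δt=5 [ok]
  3: Δx=+0 Δy=-1 Δt=5 [BAD: Y-move but x=1≠0]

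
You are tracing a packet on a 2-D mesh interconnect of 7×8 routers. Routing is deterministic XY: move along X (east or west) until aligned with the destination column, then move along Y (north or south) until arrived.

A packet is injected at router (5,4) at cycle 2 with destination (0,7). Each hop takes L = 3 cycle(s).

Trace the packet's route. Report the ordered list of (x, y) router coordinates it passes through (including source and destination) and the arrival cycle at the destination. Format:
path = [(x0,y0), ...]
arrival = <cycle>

t=2: at (5,4)
t=5: at (4,4) after W
t=8: at (3,4) after W
t=11: at (2,4) after W
t=14: at (1,4) after W
t=17: at (0,4) after W
t=20: at (0,5) after N
t=23: at (0,6) after N
t=26: at (0,7) after N

path = [(5,4), (4,4), (3,4), (2,4), (1,4), (0,4), (0,5), (0,6), (0,7)]
arrival = 26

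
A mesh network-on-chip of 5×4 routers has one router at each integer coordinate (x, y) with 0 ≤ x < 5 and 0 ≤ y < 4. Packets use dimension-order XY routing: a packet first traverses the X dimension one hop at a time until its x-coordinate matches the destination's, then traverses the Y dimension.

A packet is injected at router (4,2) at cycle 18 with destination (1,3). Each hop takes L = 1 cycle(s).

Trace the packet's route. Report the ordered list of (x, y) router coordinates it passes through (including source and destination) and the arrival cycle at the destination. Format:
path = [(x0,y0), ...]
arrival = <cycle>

path = [(4,2), (3,2), (2,2), (1,2), (1,3)]
arrival = 22

src (4,2)  cyc=18
W→(3,2)  cyc=19
W→(2,2)  cyc=20
W→(1,2)  cyc=21
N→(1,3)  cyc=22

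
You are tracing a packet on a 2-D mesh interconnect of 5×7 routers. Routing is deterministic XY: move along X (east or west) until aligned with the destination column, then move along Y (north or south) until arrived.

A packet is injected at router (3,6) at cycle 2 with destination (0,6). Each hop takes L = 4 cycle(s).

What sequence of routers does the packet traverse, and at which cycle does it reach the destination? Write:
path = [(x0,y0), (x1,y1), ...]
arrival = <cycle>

path = [(3,6), (2,6), (1,6), (0,6)]
arrival = 14

hop 0: (3,6) @ cyc 2
hop 1: (2,6) @ cyc 6  [W]
hop 2: (1,6) @ cyc 10  [W]
hop 3: (0,6) @ cyc 14  [W]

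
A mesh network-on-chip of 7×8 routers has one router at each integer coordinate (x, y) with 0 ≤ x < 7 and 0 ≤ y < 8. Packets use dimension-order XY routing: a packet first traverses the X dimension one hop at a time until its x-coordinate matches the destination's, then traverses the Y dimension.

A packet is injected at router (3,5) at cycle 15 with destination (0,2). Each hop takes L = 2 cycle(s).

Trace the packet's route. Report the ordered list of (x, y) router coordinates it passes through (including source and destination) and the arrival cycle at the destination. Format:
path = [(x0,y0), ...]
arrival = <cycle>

path = [(3,5), (2,5), (1,5), (0,5), (0,4), (0,3), (0,2)]
arrival = 27

#0 — 3,5 | c15
#1 — 2,5 | c17 | W
#2 — 1,5 | c19 | W
#3 — 0,5 | c21 | W
#4 — 0,4 | c23 | S
#5 — 0,3 | c25 | S
#6 — 0,2 | c27 | S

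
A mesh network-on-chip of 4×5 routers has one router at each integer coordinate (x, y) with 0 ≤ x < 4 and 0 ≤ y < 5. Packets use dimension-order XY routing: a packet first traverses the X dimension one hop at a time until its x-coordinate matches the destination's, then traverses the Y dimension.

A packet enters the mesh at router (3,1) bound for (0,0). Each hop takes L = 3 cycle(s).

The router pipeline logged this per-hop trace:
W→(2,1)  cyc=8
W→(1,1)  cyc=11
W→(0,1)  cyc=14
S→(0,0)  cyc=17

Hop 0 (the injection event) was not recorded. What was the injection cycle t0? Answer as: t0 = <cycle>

t0 = 5

Hop 1 reached at cycle 8; hop k is at t0 + k·L.
So t0 = 8 − 1·3 = 5.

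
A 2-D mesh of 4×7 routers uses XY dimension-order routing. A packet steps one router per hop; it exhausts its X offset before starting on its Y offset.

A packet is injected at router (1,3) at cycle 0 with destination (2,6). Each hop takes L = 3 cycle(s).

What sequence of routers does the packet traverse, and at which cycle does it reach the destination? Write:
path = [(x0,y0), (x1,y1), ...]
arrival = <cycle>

path = [(1,3), (2,3), (2,4), (2,5), (2,6)]
arrival = 12

  0. router=(1,3) cycle=0 (inject)
  1. router=(2,3) cycle=3 dir=E
  2. router=(2,4) cycle=6 dir=N
  3. router=(2,5) cycle=9 dir=N
  4. router=(2,6) cycle=12 dir=N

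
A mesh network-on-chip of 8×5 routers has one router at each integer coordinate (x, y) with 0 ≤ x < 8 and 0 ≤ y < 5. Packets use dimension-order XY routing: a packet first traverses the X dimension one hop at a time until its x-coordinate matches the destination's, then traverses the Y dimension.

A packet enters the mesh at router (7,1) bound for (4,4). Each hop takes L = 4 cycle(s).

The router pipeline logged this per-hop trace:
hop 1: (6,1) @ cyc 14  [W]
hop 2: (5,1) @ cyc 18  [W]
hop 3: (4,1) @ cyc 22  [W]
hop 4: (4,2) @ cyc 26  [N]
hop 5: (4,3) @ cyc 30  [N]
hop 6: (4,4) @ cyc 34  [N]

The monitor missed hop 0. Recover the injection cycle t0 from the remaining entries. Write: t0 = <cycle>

t0 = 10

At hop 1 the cycle is 14; in general cyc_k = t0 + kL.
Subtract one hop: t0 = 14 − 4 = 10.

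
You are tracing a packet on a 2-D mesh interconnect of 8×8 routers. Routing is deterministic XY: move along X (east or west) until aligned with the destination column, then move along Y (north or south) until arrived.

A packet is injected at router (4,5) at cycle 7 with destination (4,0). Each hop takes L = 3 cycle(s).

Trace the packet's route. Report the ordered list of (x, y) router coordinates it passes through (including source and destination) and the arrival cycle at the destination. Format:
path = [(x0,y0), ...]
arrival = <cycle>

path = [(4,5), (4,4), (4,3), (4,2), (4,1), (4,0)]
arrival = 22

hop 0: (4,5) @ cyc 7
hop 1: (4,4) @ cyc 10  [S]
hop 2: (4,3) @ cyc 13  [S]
hop 3: (4,2) @ cyc 16  [S]
hop 4: (4,1) @ cyc 19  [S]
hop 5: (4,0) @ cyc 22  [S]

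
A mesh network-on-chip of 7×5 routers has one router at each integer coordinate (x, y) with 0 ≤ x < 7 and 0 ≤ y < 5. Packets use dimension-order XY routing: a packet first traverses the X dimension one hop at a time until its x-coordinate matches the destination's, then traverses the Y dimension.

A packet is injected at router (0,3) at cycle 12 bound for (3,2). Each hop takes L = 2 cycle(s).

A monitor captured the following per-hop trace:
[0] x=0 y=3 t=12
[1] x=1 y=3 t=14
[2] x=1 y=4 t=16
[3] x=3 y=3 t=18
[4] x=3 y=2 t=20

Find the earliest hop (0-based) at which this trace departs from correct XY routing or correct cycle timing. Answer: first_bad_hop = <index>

  1: Δx=+1 Δy=+0 Δt=2 [ok]
  2: Δx=+0 Δy=+1 Δt=2 [BAD: Y-move but x=1≠3]

first_bad_hop = 2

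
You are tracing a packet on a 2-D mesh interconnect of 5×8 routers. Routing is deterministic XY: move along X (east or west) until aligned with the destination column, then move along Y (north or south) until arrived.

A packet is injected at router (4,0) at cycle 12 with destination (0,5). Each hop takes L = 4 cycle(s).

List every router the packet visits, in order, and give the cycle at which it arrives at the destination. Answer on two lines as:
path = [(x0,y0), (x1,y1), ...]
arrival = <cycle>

path = [(4,0), (3,0), (2,0), (1,0), (0,0), (0,1), (0,2), (0,3), (0,4), (0,5)]
arrival = 48

[0] x=4 y=0 t=12
[1] x=3 y=0 t=16 →W
[2] x=2 y=0 t=20 →W
[3] x=1 y=0 t=24 →W
[4] x=0 y=0 t=28 →W
[5] x=0 y=1 t=32 →N
[6] x=0 y=2 t=36 →N
[7] x=0 y=3 t=40 →N
[8] x=0 y=4 t=44 →N
[9] x=0 y=5 t=48 →N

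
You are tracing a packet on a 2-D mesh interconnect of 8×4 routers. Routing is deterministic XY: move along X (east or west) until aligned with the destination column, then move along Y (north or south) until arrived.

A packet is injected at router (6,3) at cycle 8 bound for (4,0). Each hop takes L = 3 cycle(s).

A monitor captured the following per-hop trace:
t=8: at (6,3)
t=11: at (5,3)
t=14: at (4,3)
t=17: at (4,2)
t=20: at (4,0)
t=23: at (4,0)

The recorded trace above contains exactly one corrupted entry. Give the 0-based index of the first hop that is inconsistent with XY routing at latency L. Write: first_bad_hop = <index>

  1: Δx=-1 Δy=+0 Δt=3 [ok]
  2: Δx=-1 Δy=+0 Δt=3 [ok]
  3: Δx=+0 Δy=-1 Δt=3 [ok]
  4: Δx=+0 Δy=-2 Δt=3 [BAD: non-unit step]

first_bad_hop = 4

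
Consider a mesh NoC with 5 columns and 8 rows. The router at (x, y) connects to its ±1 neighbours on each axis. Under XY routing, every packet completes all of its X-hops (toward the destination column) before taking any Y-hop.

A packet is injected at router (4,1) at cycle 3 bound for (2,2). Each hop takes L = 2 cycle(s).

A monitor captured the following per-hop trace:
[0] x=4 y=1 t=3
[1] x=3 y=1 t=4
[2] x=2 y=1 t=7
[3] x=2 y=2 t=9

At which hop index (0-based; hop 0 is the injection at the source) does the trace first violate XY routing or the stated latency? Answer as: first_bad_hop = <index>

check 1→ d=(-1,0) cyc+1: BAD: Δcyc=1≠L

first_bad_hop = 1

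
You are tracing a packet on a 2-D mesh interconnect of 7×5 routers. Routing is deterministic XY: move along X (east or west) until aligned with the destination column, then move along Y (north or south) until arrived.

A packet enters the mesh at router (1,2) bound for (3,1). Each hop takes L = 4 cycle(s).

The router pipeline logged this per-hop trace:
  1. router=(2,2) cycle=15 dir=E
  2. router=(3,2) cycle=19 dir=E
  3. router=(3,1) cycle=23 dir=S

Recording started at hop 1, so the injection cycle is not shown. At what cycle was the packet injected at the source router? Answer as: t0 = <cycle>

t0 = 11

The first recorded entry is hop 1 at cycle 15.
So t0 = 15 − 1·4 = 11.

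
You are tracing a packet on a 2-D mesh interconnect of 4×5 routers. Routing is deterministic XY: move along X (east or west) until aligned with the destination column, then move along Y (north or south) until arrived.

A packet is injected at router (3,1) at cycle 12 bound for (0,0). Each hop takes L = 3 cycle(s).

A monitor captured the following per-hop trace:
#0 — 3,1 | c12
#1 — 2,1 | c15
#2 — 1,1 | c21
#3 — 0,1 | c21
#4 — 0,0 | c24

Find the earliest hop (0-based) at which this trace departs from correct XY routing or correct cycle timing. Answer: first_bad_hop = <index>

  1: Δx=-1 Δy=+0 Δt=3 [ok]
  2: Δx=-1 Δy=+0 Δt=6 [BAD: Δcyc=6≠L]

first_bad_hop = 2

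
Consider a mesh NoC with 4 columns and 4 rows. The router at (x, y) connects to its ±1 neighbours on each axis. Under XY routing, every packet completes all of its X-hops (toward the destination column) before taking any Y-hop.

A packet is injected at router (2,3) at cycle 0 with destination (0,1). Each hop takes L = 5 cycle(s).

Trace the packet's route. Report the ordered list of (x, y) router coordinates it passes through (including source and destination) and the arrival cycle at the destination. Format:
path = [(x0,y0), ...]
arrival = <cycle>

#0 — 2,3 | c0
#1 — 1,3 | c5 | W
#2 — 0,3 | c10 | W
#3 — 0,2 | c15 | S
#4 — 0,1 | c20 | S

path = [(2,3), (1,3), (0,3), (0,2), (0,1)]
arrival = 20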